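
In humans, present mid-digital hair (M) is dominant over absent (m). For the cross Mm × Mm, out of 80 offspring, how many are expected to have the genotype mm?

Punnett square for Mm × Mm:
Offspring genotypes: 1 MM, 2 Mm, 1 mm
Total offspring: 4
Count with target: 1
Probability: 1/4
Expected count = 1/4 × 80 = 20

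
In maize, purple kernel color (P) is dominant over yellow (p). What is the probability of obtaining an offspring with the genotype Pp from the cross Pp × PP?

Punnett square for Pp × PP:
Offspring genotypes: 2 PP, 2 Pp
Total offspring: 4
Count with target: 2
Probability: 2/4 = 1/2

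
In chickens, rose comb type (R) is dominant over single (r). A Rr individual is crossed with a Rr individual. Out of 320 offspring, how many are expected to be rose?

Punnett square for Rr × Rr:
Offspring genotypes: 1 RR, 2 Rr, 1 rr
rose: 3, single: 1
rose: 3 out of 4 → fraction 3/4
Expected count = 3/4 × 320 = 240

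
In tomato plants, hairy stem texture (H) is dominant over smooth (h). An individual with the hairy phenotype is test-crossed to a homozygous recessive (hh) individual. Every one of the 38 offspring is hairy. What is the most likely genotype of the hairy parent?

Test cross: ? × hh
All offspring are hairy.
If the unknown parent were heterozygous (Hh), about half of 38 offspring would be smooth; none are. The unknown parent is most likely homozygous dominant (HH).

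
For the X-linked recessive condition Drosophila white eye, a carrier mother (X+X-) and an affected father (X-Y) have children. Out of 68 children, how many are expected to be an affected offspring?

Cross: X+X- × X-Y
Offspring: 1 X+X-, 1 X+Y, 1 X-X-, 1 X-Y
Probability of an affected offspring: 2/4 = 1/2
Expected count = 1/2 × 68 = 34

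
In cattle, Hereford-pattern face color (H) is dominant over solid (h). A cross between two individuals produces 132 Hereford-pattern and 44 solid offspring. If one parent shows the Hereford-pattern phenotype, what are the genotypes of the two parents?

Observed offspring: 132 Hereford-pattern, 44 solid
The observed ratio simplifies to 3:1. Solid (hh) offspring appear, so each parent must contribute one h allele. The parent stated to show Hereford-pattern carries H, so it is Hh. The other parent is then either Hh or hh: Hh × hh would give a 1:1 split, whereas Hh × Hh gives 3:1 — matching the data. So both parents are heterozygous (Hh × Hh).
Parent genotypes: Hh × Hh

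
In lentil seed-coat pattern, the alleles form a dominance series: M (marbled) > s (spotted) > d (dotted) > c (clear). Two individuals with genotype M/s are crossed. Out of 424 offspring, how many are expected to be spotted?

Cross: M/s × M/s
Allele dominance: M > s > d > c
Offspring genotypes: 1 M/M, 2 M/s, 1 s/s
Phenotype counts: 3 marbled, 1 spotted
spotted: 1 out of 4 → fraction 1/4
Expected count = 1/4 × 424 = 106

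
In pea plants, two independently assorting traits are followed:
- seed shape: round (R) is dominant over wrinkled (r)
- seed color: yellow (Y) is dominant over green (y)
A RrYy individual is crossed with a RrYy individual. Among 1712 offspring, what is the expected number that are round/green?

Dihybrid cross RrYy × RrYy — consider each gene separately:
seed shape: Rr × Rr → 1 RR, 2 Rr, 1 rr → 3 R_ : 1 rr (out of 4)
seed color: Yy × Yy → 1 YY, 2 Yy, 1 yy → 3 Y_ : 1 yy (out of 4)
Combine (counts out of 4 × 4 = 16): round/yellow (R_Y_) = 3×3 = 9; round/green (R_yy) = 3×1 = 3; wrinkled/yellow (rrY_) = 1×3 = 3; wrinkled/green (rryy) = 1×1 = 1
Phenotype counts (out of 16): 9 round/yellow, 3 round/green, 3 wrinkled/yellow, 1 wrinkled/green
round/green: 3 out of 16 → fraction 3/16
Expected count = 3/16 × 1712 = 321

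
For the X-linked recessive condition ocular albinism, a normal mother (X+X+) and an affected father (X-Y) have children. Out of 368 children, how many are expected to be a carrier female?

Cross: X+X+ × X-Y
Offspring: 2 X+X-, 2 X+Y
Probability of a carrier female: 2/4 = 1/2
Expected count = 1/2 × 368 = 184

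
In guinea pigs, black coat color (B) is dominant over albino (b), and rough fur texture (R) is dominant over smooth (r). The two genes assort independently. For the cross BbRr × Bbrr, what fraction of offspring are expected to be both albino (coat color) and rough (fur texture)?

Dihybrid cross BbRr × Bbrr — consider each gene separately:
coat color: Bb × Bb → 1 BB, 2 Bb, 1 bb → 3 B_ : 1 bb (out of 4)
fur texture: Rr × rr → 2 Rr, 2 rr → 2 R_ : 2 rr (out of 4)
Looking for: albino (bb) and rough (R_)
P(albino) = 1/4, P(rough) = 2/4
P(both) = 1/4 × 2/4 = 2/16 = 1/8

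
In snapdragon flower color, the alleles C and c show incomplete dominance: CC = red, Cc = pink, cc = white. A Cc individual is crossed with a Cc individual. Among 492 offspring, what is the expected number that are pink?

Punnett square for Cc × Cc:
Offspring genotypes: 1 CC, 2 Cc, 1 cc
Phenotype counts: 1 red, 2 pink, 1 white
pink: 2 out of 4 → fraction 1/2
Expected count = 1/2 × 492 = 246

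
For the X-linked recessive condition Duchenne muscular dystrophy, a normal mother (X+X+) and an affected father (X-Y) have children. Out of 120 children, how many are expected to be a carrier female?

Cross: X+X+ × X-Y
Offspring: 2 X+X-, 2 X+Y
Probability of a carrier female: 2/4 = 1/2
Expected count = 1/2 × 120 = 60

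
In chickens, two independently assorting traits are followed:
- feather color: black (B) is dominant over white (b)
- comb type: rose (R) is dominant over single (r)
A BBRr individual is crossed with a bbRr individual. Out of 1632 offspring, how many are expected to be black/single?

Dihybrid cross BBRr × bbRr — consider each gene separately:
feather color: BB × bb → 4 Bb → 4 B_ (out of 4)
comb type: Rr × Rr → 1 RR, 2 Rr, 1 rr → 3 R_ : 1 rr (out of 4)
Combine (counts out of 4 × 4 = 16): black/rose (B_R_) = 4×3 = 12; black/single (B_rr) = 4×1 = 4
Phenotype counts (out of 16): 12 black/rose, 4 black/single
black/single: 4 out of 16 → fraction 1/4
Expected count = 1/4 × 1632 = 408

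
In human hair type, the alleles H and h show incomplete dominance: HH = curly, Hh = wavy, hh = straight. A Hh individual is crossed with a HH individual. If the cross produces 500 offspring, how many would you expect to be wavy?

Punnett square for Hh × HH:
Offspring genotypes: 2 HH, 2 Hh
Phenotype counts: 2 curly, 2 wavy
wavy: 2 out of 4 → fraction 1/2
Expected count = 1/2 × 500 = 250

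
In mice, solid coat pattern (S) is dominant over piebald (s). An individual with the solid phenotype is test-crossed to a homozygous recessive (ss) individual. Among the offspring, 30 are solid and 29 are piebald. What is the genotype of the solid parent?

Test cross: ? × ss
Offspring: 30 solid, 29 piebald — approximately 1:1.
A 1:1 ratio in a test cross indicates the unknown parent is heterozygous (Ss).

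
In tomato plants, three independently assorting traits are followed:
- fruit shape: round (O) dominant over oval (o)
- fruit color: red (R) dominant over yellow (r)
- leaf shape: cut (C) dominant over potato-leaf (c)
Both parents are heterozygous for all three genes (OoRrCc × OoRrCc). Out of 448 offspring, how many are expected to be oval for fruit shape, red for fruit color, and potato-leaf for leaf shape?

Trihybrid cross: OoRrCc × OoRrCc
Each trait segregates independently with a 3:1 phenotypic ratio, so each gene contributes 3/4 (dominant) or 1/4 (recessive).
Target: oval (fruit shape), red (fruit color), potato-leaf (leaf shape)
Probability = product of independent per-trait probabilities
= 1/4 × 3/4 × 1/4 = 3/64
Expected count = 3/64 × 448 = 21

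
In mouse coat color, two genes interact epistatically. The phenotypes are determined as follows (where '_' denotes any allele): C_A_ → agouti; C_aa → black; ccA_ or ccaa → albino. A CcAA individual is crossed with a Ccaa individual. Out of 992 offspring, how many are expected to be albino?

Cross: CcAA × Ccaa — consider each gene separately:
C gene: Cc × Cc → 1 CC, 2 Cc, 1 cc → 3 C_ : 1 cc (out of 4)
A gene: AA × aa → 4 Aa → 4 A_ (out of 4)
Genotype classes (out of 4 × 4 = 16): C_A_ = 3×4 = 12; ccA_ = 1×4 = 4
Apply the phenotype rules: C_A_ (12) → agouti; ccA_ (4) → albino
Phenotype counts (out of 16): 12 agouti, 4 albino
albino: 4 out of 16 → fraction 1/4
Expected count = 1/4 × 992 = 248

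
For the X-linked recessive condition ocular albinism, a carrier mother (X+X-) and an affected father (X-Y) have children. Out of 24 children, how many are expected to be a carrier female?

Cross: X+X- × X-Y
Offspring: 1 X+X-, 1 X+Y, 1 X-X-, 1 X-Y
Probability of a carrier female: 1/4
Expected count = 1/4 × 24 = 6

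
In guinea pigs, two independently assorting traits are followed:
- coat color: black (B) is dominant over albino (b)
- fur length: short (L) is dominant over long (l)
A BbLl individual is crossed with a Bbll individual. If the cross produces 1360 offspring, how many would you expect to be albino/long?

Dihybrid cross BbLl × Bbll — consider each gene separately:
coat color: Bb × Bb → 1 BB, 2 Bb, 1 bb → 3 B_ : 1 bb (out of 4)
fur length: Ll × ll → 2 Ll, 2 ll → 2 L_ : 2 ll (out of 4)
Combine (counts out of 4 × 4 = 16): black/short (B_L_) = 3×2 = 6; black/long (B_ll) = 3×2 = 6; albino/short (bbL_) = 1×2 = 2; albino/long (bbll) = 1×2 = 2
Phenotype counts (out of 16): 6 black/short, 6 black/long, 2 albino/short, 2 albino/long
albino/long: 2 out of 16 → fraction 1/8
Expected count = 1/8 × 1360 = 170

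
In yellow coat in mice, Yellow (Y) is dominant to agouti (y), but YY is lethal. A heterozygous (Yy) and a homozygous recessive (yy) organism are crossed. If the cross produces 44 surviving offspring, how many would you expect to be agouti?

Cross: Yy × yy
Punnett square offspring (before lethality): 2 Yy, 2 yy
No YY offspring are produced in this cross.
agouti: 2 out of 4 → fraction 1/2
Expected count = 1/2 × 44 = 22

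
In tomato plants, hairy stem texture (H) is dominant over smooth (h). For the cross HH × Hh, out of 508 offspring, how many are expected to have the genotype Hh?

Punnett square for HH × Hh:
Offspring genotypes: 2 HH, 2 Hh
Total offspring: 4
Count with target: 2
Probability: 2/4 = 1/2
Expected count = 1/2 × 508 = 254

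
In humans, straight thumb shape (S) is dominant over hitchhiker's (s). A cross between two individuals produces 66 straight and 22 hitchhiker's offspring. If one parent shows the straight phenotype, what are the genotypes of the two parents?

Observed offspring: 66 straight, 22 hitchhiker's
The observed ratio simplifies to 3:1. Hitchhiker's (ss) offspring appear, so each parent must contribute one s allele. The parent stated to show straight carries S, so it is Ss. The other parent is then either Ss or ss: Ss × ss would give a 1:1 split, whereas Ss × Ss gives 3:1 — matching the data. So both parents are heterozygous (Ss × Ss).
Parent genotypes: Ss × Ss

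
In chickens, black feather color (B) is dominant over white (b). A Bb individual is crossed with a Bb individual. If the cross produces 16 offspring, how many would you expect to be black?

Punnett square for Bb × Bb:
Offspring genotypes: 1 BB, 2 Bb, 1 bb
black: 3, white: 1
black: 3 out of 4 → fraction 3/4
Expected count = 3/4 × 16 = 12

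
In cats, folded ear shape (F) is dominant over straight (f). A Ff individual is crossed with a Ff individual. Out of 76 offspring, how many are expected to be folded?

Punnett square for Ff × Ff:
Offspring genotypes: 1 FF, 2 Ff, 1 ff
folded: 3, straight: 1
folded: 3 out of 4 → fraction 3/4
Expected count = 3/4 × 76 = 57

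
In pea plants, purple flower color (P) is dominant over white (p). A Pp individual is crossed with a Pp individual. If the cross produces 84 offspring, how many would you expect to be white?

Punnett square for Pp × Pp:
Offspring genotypes: 1 PP, 2 Pp, 1 pp
purple: 3, white: 1
white: 1 out of 4 → fraction 1/4
Expected count = 1/4 × 84 = 21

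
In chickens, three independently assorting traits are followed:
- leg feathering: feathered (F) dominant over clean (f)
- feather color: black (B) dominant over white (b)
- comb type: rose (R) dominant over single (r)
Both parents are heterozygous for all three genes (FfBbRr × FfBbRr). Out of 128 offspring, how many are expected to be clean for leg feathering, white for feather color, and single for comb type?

Trihybrid cross: FfBbRr × FfBbRr
Each trait segregates independently with a 3:1 phenotypic ratio, so each gene contributes 3/4 (dominant) or 1/4 (recessive).
Target: clean (leg feathering), white (feather color), single (comb type)
Probability = product of independent per-trait probabilities
= 1/4 × 1/4 × 1/4 = 1/64
Expected count = 1/64 × 128 = 2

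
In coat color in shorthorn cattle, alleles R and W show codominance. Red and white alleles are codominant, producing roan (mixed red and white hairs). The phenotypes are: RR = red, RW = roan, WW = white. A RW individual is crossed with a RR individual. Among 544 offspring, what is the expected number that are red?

Punnett square for RW × RR:
Offspring genotypes: 2 RR, 2 RW
Phenotype counts: 2 red, 2 roan
red: 2 out of 4 → fraction 1/2
Expected count = 1/2 × 544 = 272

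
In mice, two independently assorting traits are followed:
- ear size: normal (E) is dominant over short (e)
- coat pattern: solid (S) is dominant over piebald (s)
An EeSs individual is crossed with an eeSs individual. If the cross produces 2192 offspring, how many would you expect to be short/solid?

Dihybrid cross EeSs × eeSs — consider each gene separately:
ear size: Ee × ee → 2 Ee, 2 ee → 2 E_ : 2 ee (out of 4)
coat pattern: Ss × Ss → 1 SS, 2 Ss, 1 ss → 3 S_ : 1 ss (out of 4)
Combine (counts out of 4 × 4 = 16): normal/solid (E_S_) = 2×3 = 6; normal/piebald (E_ss) = 2×1 = 2; short/solid (eeS_) = 2×3 = 6; short/piebald (eess) = 2×1 = 2
Phenotype counts (out of 16): 6 normal/solid, 2 normal/piebald, 6 short/solid, 2 short/piebald
short/solid: 6 out of 16 → fraction 3/8
Expected count = 3/8 × 2192 = 822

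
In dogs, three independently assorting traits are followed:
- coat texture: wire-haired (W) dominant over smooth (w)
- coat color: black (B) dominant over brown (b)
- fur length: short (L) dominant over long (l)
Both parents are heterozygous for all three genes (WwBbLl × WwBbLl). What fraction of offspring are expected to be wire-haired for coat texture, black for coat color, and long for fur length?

Trihybrid cross: WwBbLl × WwBbLl
Each trait segregates independently with a 3:1 phenotypic ratio, so each gene contributes 3/4 (dominant) or 1/4 (recessive).
Target: wire-haired (coat texture), black (coat color), long (fur length)
Probability = product of independent per-trait probabilities
= 3/4 × 3/4 × 1/4 = 9/64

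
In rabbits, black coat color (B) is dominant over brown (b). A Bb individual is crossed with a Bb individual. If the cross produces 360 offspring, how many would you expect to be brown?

Punnett square for Bb × Bb:
Offspring genotypes: 1 BB, 2 Bb, 1 bb
black: 3, brown: 1
brown: 1 out of 4 → fraction 1/4
Expected count = 1/4 × 360 = 90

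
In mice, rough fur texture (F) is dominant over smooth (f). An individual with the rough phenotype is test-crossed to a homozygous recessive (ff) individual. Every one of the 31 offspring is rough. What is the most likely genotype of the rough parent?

Test cross: ? × ff
All offspring are rough.
If the unknown parent were heterozygous (Ff), about half of 31 offspring would be smooth; none are. The unknown parent is most likely homozygous dominant (FF).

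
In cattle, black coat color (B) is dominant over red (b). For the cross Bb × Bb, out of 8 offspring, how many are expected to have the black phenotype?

Punnett square for Bb × Bb:
Offspring genotypes: 1 BB, 2 Bb, 1 bb
Total offspring: 4
Count with target: 3
Probability: 3/4
Expected count = 3/4 × 8 = 6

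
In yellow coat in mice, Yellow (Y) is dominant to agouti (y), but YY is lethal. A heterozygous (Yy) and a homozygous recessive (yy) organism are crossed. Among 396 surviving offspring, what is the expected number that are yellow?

Cross: Yy × yy
Punnett square offspring (before lethality): 2 Yy, 2 yy
No YY offspring are produced in this cross.
yellow: 2 out of 4 → fraction 1/2
Expected count = 1/2 × 396 = 198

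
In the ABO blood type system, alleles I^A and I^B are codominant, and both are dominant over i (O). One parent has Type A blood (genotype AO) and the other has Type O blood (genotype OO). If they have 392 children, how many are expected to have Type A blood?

Cross: AO × OO
Possible offspring genotypes: 2 AO, 2 OO
Blood type counts: 2 Type A, 2 Type O
Probability of Type A: 2/4 = 1/2
Expected count = 1/2 × 392 = 196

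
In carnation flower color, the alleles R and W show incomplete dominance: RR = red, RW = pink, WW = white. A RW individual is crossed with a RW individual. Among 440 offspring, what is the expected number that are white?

Punnett square for RW × RW:
Offspring genotypes: 1 RR, 2 RW, 1 WW
Phenotype counts: 1 red, 2 pink, 1 white
white: 1 out of 4 → fraction 1/4
Expected count = 1/4 × 440 = 110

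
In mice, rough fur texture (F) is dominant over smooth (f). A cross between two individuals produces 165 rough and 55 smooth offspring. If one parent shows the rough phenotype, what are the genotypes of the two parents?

Observed offspring: 165 rough, 55 smooth
The observed ratio simplifies to 3:1. Smooth (ff) offspring appear, so each parent must contribute one f allele. The parent stated to show rough carries F, so it is Ff. The other parent is then either Ff or ff: Ff × ff would give a 1:1 split, whereas Ff × Ff gives 3:1 — matching the data. So both parents are heterozygous (Ff × Ff).
Parent genotypes: Ff × Ff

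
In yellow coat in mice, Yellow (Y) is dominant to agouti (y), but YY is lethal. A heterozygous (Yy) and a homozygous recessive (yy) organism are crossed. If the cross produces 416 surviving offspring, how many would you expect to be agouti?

Cross: Yy × yy
Punnett square offspring (before lethality): 2 Yy, 2 yy
No YY offspring are produced in this cross.
agouti: 2 out of 4 → fraction 1/2
Expected count = 1/2 × 416 = 208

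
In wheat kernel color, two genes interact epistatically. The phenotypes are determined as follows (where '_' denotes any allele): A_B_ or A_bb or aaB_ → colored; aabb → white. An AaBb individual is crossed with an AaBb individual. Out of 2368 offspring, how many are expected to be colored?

Cross: AaBb × AaBb — consider each gene separately:
A gene: Aa × Aa → 1 AA, 2 Aa, 1 aa → 3 A_ : 1 aa (out of 4)
B gene: Bb × Bb → 1 BB, 2 Bb, 1 bb → 3 B_ : 1 bb (out of 4)
Genotype classes (out of 4 × 4 = 16): A_B_ = 3×3 = 9; A_bb = 3×1 = 3; aaB_ = 1×3 = 3; aabb = 1×1 = 1
Apply the phenotype rules: A_B_ (9) + A_bb (3) + aaB_ (3) → colored; aabb (1) → white
Phenotype counts (out of 16): 15 colored, 1 white
colored: 15 out of 16 → fraction 15/16
Expected count = 15/16 × 2368 = 2220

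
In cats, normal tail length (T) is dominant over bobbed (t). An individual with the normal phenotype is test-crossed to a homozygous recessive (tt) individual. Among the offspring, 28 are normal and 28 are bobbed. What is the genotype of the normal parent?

Test cross: ? × tt
Offspring: 28 normal, 28 bobbed — approximately 1:1.
A 1:1 ratio in a test cross indicates the unknown parent is heterozygous (Tt).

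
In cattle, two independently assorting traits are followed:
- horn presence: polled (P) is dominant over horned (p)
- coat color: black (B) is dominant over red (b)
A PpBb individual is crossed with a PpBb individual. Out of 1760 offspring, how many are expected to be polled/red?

Dihybrid cross PpBb × PpBb — consider each gene separately:
horn presence: Pp × Pp → 1 PP, 2 Pp, 1 pp → 3 P_ : 1 pp (out of 4)
coat color: Bb × Bb → 1 BB, 2 Bb, 1 bb → 3 B_ : 1 bb (out of 4)
Combine (counts out of 4 × 4 = 16): polled/black (P_B_) = 3×3 = 9; polled/red (P_bb) = 3×1 = 3; horned/black (ppB_) = 1×3 = 3; horned/red (ppbb) = 1×1 = 1
Phenotype counts (out of 16): 9 polled/black, 3 polled/red, 3 horned/black, 1 horned/red
polled/red: 3 out of 16 → fraction 3/16
Expected count = 3/16 × 1760 = 330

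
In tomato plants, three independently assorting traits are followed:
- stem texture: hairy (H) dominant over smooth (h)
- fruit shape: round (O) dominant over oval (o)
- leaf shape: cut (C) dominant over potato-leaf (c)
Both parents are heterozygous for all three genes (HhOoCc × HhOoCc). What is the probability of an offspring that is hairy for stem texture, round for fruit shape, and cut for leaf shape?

Trihybrid cross: HhOoCc × HhOoCc
Each trait segregates independently with a 3:1 phenotypic ratio, so each gene contributes 3/4 (dominant) or 1/4 (recessive).
Target: hairy (stem texture), round (fruit shape), cut (leaf shape)
Probability = product of independent per-trait probabilities
= 3/4 × 3/4 × 3/4 = 27/64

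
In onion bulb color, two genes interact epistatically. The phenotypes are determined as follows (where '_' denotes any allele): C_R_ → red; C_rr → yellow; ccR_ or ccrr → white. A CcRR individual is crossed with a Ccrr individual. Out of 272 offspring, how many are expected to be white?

Cross: CcRR × Ccrr — consider each gene separately:
C gene: Cc × Cc → 1 CC, 2 Cc, 1 cc → 3 C_ : 1 cc (out of 4)
R gene: RR × rr → 4 Rr → 4 R_ (out of 4)
Genotype classes (out of 4 × 4 = 16): C_R_ = 3×4 = 12; ccR_ = 1×4 = 4
Apply the phenotype rules: C_R_ (12) → red; ccR_ (4) → white
Phenotype counts (out of 16): 12 red, 4 white
white: 4 out of 16 → fraction 1/4
Expected count = 1/4 × 272 = 68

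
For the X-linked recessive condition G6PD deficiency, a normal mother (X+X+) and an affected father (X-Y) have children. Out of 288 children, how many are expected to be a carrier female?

Cross: X+X+ × X-Y
Offspring: 2 X+X-, 2 X+Y
Probability of a carrier female: 2/4 = 1/2
Expected count = 1/2 × 288 = 144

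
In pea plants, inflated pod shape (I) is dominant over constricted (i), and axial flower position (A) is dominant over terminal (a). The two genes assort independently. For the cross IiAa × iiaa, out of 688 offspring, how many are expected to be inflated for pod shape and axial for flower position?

Dihybrid cross IiAa × iiaa — consider each gene separately:
pod shape: Ii × ii → 2 Ii, 2 ii → 2 I_ : 2 ii (out of 4)
flower position: Aa × aa → 2 Aa, 2 aa → 2 A_ : 2 aa (out of 4)
Looking for: inflated (I_) and axial (A_)
P(inflated) = 2/4, P(axial) = 2/4
P(both) = 2/4 × 2/4 = 4/16 = 1/4
Expected count = 1/4 × 688 = 172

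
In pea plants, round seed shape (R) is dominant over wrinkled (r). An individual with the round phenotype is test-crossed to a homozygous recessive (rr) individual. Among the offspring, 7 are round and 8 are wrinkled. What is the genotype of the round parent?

Test cross: ? × rr
Offspring: 7 round, 8 wrinkled — approximately 1:1.
A 1:1 ratio in a test cross indicates the unknown parent is heterozygous (Rr).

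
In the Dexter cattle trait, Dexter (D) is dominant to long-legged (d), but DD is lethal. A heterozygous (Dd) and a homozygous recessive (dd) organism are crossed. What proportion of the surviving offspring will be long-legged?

Cross: Dd × dd
Punnett square offspring (before lethality): 2 Dd, 2 dd
No DD offspring are produced in this cross.
long-legged: 2 out of 4
Probability: 2/4 = 1/2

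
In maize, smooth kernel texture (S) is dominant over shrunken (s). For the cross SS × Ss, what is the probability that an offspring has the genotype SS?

Punnett square for SS × Ss:
Offspring genotypes: 2 SS, 2 Ss
Total offspring: 4
Count with target: 2
Probability: 2/4 = 1/2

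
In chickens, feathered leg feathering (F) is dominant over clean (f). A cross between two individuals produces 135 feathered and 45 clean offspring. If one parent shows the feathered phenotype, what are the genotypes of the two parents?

Observed offspring: 135 feathered, 45 clean
The observed ratio simplifies to 3:1. Clean (ff) offspring appear, so each parent must contribute one f allele. The parent stated to show feathered carries F, so it is Ff. The other parent is then either Ff or ff: Ff × ff would give a 1:1 split, whereas Ff × Ff gives 3:1 — matching the data. So both parents are heterozygous (Ff × Ff).
Parent genotypes: Ff × Ff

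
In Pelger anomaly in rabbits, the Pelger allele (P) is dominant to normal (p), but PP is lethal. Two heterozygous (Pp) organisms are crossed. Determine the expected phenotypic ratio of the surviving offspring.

Cross: Pp × Pp
Punnett square offspring (before lethality): 1 PP, 2 Pp, 1 pp
The PP genotype is lethal (embryos die); surviving offspring: 2 Pp, 1 pp
Ratio: 2 Pelger : 1 normal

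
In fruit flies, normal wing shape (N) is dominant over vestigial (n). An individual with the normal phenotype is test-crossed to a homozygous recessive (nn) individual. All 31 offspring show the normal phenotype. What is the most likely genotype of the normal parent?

Test cross: ? × nn
All offspring are normal.
If the unknown parent were heterozygous (Nn), about half of 31 offspring would be vestigial; none are. The unknown parent is most likely homozygous dominant (NN).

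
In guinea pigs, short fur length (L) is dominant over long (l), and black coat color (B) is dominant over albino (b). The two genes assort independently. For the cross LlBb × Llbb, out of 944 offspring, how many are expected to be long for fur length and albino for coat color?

Dihybrid cross LlBb × Llbb — consider each gene separately:
fur length: Ll × Ll → 1 LL, 2 Ll, 1 ll → 3 L_ : 1 ll (out of 4)
coat color: Bb × bb → 2 Bb, 2 bb → 2 B_ : 2 bb (out of 4)
Looking for: long (ll) and albino (bb)
P(long) = 1/4, P(albino) = 2/4
P(both) = 1/4 × 2/4 = 2/16 = 1/8
Expected count = 1/8 × 944 = 118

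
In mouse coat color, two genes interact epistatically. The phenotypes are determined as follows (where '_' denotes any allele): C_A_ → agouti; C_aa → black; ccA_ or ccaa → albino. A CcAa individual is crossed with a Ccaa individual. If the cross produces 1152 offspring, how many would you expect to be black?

Cross: CcAa × Ccaa — consider each gene separately:
C gene: Cc × Cc → 1 CC, 2 Cc, 1 cc → 3 C_ : 1 cc (out of 4)
A gene: Aa × aa → 2 Aa, 2 aa → 2 A_ : 2 aa (out of 4)
Genotype classes (out of 4 × 4 = 16): C_A_ = 3×2 = 6; C_aa = 3×2 = 6; ccA_ = 1×2 = 2; ccaa = 1×2 = 2
Apply the phenotype rules: C_A_ (6) → agouti; C_aa (6) → black; ccA_ (2) + ccaa (2) → albino
Phenotype counts (out of 16): 6 agouti, 6 black, 4 albino
black: 6 out of 16 → fraction 3/8
Expected count = 3/8 × 1152 = 432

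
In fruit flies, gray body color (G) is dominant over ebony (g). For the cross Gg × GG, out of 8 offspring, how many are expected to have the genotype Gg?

Punnett square for Gg × GG:
Offspring genotypes: 2 GG, 2 Gg
Total offspring: 4
Count with target: 2
Probability: 2/4 = 1/2
Expected count = 1/2 × 8 = 4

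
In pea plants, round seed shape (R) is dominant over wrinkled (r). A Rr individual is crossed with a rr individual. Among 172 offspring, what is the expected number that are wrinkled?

Punnett square for Rr × rr:
Offspring genotypes: 2 Rr, 2 rr
round: 2, wrinkled: 2
wrinkled: 2 out of 4 → fraction 1/2
Expected count = 1/2 × 172 = 86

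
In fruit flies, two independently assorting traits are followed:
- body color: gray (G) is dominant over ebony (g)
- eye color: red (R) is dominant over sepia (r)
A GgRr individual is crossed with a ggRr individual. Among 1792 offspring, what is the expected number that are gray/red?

Dihybrid cross GgRr × ggRr — consider each gene separately:
body color: Gg × gg → 2 Gg, 2 gg → 2 G_ : 2 gg (out of 4)
eye color: Rr × Rr → 1 RR, 2 Rr, 1 rr → 3 R_ : 1 rr (out of 4)
Combine (counts out of 4 × 4 = 16): gray/red (G_R_) = 2×3 = 6; gray/sepia (G_rr) = 2×1 = 2; ebony/red (ggR_) = 2×3 = 6; ebony/sepia (ggrr) = 2×1 = 2
Phenotype counts (out of 16): 6 gray/red, 2 gray/sepia, 6 ebony/red, 2 ebony/sepia
gray/red: 6 out of 16 → fraction 3/8
Expected count = 3/8 × 1792 = 672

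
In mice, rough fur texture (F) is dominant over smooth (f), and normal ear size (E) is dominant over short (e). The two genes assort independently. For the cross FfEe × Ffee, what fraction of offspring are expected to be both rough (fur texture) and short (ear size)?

Dihybrid cross FfEe × Ffee — consider each gene separately:
fur texture: Ff × Ff → 1 FF, 2 Ff, 1 ff → 3 F_ : 1 ff (out of 4)
ear size: Ee × ee → 2 Ee, 2 ee → 2 E_ : 2 ee (out of 4)
Looking for: rough (F_) and short (ee)
P(rough) = 3/4, P(short) = 2/4
P(both) = 3/4 × 2/4 = 6/16 = 3/8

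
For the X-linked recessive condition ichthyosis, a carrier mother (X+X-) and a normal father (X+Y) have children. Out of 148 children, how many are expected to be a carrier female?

Cross: X+X- × X+Y
Offspring: 1 X+X+, 1 X+Y, 1 X+X-, 1 X-Y
Probability of a carrier female: 1/4
Expected count = 1/4 × 148 = 37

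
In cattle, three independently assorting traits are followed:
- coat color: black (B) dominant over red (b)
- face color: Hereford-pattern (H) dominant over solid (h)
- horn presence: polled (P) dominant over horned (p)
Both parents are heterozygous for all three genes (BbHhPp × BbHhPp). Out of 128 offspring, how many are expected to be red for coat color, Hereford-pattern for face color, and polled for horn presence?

Trihybrid cross: BbHhPp × BbHhPp
Each trait segregates independently with a 3:1 phenotypic ratio, so each gene contributes 3/4 (dominant) or 1/4 (recessive).
Target: red (coat color), Hereford-pattern (face color), polled (horn presence)
Probability = product of independent per-trait probabilities
= 1/4 × 3/4 × 3/4 = 9/64
Expected count = 9/64 × 128 = 18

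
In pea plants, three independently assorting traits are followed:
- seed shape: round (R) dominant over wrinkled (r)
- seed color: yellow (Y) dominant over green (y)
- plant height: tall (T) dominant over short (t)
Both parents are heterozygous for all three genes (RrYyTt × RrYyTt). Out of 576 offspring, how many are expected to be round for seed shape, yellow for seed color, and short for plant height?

Trihybrid cross: RrYyTt × RrYyTt
Each trait segregates independently with a 3:1 phenotypic ratio, so each gene contributes 3/4 (dominant) or 1/4 (recessive).
Target: round (seed shape), yellow (seed color), short (plant height)
Probability = product of independent per-trait probabilities
= 3/4 × 3/4 × 1/4 = 9/64
Expected count = 9/64 × 576 = 81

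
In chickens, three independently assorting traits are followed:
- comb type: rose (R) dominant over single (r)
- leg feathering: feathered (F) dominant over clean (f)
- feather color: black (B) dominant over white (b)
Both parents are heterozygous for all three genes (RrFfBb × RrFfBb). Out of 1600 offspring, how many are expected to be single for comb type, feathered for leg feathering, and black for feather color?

Trihybrid cross: RrFfBb × RrFfBb
Each trait segregates independently with a 3:1 phenotypic ratio, so each gene contributes 3/4 (dominant) or 1/4 (recessive).
Target: single (comb type), feathered (leg feathering), black (feather color)
Probability = product of independent per-trait probabilities
= 1/4 × 3/4 × 3/4 = 9/64
Expected count = 9/64 × 1600 = 225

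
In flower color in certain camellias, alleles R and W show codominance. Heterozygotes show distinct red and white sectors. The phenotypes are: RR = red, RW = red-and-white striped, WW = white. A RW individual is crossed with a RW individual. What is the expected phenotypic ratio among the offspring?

Punnett square for RW × RW:
Offspring genotypes: 1 RR, 2 RW, 1 WW
Phenotype counts: 1 red, 2 red-and-white striped, 1 white
Ratio: 1 red : 2 red-and-white striped : 1 white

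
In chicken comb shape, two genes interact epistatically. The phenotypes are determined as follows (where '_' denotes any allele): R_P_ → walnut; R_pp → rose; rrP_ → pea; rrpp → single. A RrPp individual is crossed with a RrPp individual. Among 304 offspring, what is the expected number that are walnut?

Cross: RrPp × RrPp — consider each gene separately:
R gene: Rr × Rr → 1 RR, 2 Rr, 1 rr → 3 R_ : 1 rr (out of 4)
P gene: Pp × Pp → 1 PP, 2 Pp, 1 pp → 3 P_ : 1 pp (out of 4)
Genotype classes (out of 4 × 4 = 16): R_P_ = 3×3 = 9; R_pp = 3×1 = 3; rrP_ = 1×3 = 3; rrpp = 1×1 = 1
Apply the phenotype rules: R_P_ (9) → walnut; R_pp (3) → rose; rrP_ (3) → pea; rrpp (1) → single
Phenotype counts (out of 16): 9 walnut, 3 rose, 3 pea, 1 single
walnut: 9 out of 16 → fraction 9/16
Expected count = 9/16 × 304 = 171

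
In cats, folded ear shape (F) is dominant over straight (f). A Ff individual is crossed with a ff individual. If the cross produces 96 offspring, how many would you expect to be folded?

Punnett square for Ff × ff:
Offspring genotypes: 2 Ff, 2 ff
folded: 2, straight: 2
folded: 2 out of 4 → fraction 1/2
Expected count = 1/2 × 96 = 48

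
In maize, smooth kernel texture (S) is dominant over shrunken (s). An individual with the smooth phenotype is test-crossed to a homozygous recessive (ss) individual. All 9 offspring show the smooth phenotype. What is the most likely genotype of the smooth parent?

Test cross: ? × ss
All offspring are smooth.
If the unknown parent were heterozygous (Ss), about half of 9 offspring would be shrunken; none are. The unknown parent is most likely homozygous dominant (SS).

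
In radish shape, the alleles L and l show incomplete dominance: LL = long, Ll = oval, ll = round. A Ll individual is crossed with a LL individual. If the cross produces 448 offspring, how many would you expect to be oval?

Punnett square for Ll × LL:
Offspring genotypes: 2 LL, 2 Ll
Phenotype counts: 2 long, 2 oval
oval: 2 out of 4 → fraction 1/2
Expected count = 1/2 × 448 = 224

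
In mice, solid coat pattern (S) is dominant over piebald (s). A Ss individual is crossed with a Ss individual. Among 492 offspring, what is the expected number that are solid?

Punnett square for Ss × Ss:
Offspring genotypes: 1 SS, 2 Ss, 1 ss
solid: 3, piebald: 1
solid: 3 out of 4 → fraction 3/4
Expected count = 3/4 × 492 = 369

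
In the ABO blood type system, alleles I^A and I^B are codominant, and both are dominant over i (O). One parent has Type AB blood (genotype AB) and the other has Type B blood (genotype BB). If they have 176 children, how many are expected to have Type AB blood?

Cross: AB × BB
Possible offspring genotypes: 2 AB, 2 BB
Blood type counts: 2 Type AB, 2 Type B
Probability of Type AB: 2/4 = 1/2
Expected count = 1/2 × 176 = 88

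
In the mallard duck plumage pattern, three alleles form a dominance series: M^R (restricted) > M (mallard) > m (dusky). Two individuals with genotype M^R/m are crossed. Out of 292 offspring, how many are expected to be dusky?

Cross: M^R/m × M^R/m
Allele dominance: M^R > M > m
Offspring genotypes: 1 M^R/M^R, 2 M^R/m, 1 m/m
Phenotype counts: 3 restricted, 1 dusky
dusky: 1 out of 4 → fraction 1/4
Expected count = 1/4 × 292 = 73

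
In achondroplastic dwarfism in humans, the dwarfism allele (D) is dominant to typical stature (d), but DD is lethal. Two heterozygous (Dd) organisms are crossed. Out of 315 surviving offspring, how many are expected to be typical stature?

Cross: Dd × Dd
Punnett square offspring (before lethality): 1 DD, 2 Dd, 1 dd
The DD genotype is lethal (embryos die); surviving offspring: 2 Dd, 1 dd
typical stature: 1 out of 3 → fraction 1/3
Expected count = 1/3 × 315 = 105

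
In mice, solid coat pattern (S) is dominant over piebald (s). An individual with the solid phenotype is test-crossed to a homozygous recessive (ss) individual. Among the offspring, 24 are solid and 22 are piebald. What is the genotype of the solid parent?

Test cross: ? × ss
Offspring: 24 solid, 22 piebald — approximately 1:1.
A 1:1 ratio in a test cross indicates the unknown parent is heterozygous (Ss).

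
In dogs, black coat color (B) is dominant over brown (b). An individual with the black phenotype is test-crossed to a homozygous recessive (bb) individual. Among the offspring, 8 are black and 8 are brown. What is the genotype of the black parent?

Test cross: ? × bb
Offspring: 8 black, 8 brown — approximately 1:1.
A 1:1 ratio in a test cross indicates the unknown parent is heterozygous (Bb).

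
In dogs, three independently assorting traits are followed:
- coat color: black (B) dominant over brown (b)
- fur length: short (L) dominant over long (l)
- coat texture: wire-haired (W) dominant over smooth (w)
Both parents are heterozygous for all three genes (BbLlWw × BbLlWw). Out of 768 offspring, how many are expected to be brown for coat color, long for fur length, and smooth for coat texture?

Trihybrid cross: BbLlWw × BbLlWw
Each trait segregates independently with a 3:1 phenotypic ratio, so each gene contributes 3/4 (dominant) or 1/4 (recessive).
Target: brown (coat color), long (fur length), smooth (coat texture)
Probability = product of independent per-trait probabilities
= 1/4 × 1/4 × 1/4 = 1/64
Expected count = 1/64 × 768 = 12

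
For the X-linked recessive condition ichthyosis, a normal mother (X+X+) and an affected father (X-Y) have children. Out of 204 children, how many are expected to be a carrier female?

Cross: X+X+ × X-Y
Offspring: 2 X+X-, 2 X+Y
Probability of a carrier female: 2/4 = 1/2
Expected count = 1/2 × 204 = 102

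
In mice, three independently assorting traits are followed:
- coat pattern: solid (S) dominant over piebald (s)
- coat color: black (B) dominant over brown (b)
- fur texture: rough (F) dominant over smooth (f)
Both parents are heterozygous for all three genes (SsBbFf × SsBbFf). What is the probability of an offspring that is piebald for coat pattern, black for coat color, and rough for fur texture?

Trihybrid cross: SsBbFf × SsBbFf
Each trait segregates independently with a 3:1 phenotypic ratio, so each gene contributes 3/4 (dominant) or 1/4 (recessive).
Target: piebald (coat pattern), black (coat color), rough (fur texture)
Probability = product of independent per-trait probabilities
= 1/4 × 3/4 × 3/4 = 9/64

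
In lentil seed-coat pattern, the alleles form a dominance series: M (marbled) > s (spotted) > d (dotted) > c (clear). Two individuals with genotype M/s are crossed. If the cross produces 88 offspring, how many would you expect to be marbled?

Cross: M/s × M/s
Allele dominance: M > s > d > c
Offspring genotypes: 1 M/M, 2 M/s, 1 s/s
Phenotype counts: 3 marbled, 1 spotted
marbled: 3 out of 4 → fraction 3/4
Expected count = 3/4 × 88 = 66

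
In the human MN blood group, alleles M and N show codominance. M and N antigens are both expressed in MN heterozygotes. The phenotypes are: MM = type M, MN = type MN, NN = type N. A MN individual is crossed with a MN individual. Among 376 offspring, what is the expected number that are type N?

Punnett square for MN × MN:
Offspring genotypes: 1 MM, 2 MN, 1 NN
Phenotype counts: 1 type M, 2 type MN, 1 type N
type N: 1 out of 4 → fraction 1/4
Expected count = 1/4 × 376 = 94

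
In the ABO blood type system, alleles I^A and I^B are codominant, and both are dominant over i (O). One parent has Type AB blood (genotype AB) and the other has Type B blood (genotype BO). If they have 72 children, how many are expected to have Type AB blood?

Cross: AB × BO
Possible offspring genotypes: 1 AB, 1 AO, 1 BB, 1 BO
Blood type counts: 1 Type AB, 1 Type A, 2 Type B
Probability of Type AB: 1/4
Expected count = 1/4 × 72 = 18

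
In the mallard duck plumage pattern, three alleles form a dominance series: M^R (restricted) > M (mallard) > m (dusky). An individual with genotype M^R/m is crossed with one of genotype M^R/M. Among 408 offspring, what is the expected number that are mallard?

Cross: M^R/m × M^R/M
Allele dominance: M^R > M > m
Offspring genotypes: 1 M^R/M^R, 1 M^R/M, 1 M^R/m, 1 M/m
Phenotype counts: 3 restricted, 1 mallard
mallard: 1 out of 4 → fraction 1/4
Expected count = 1/4 × 408 = 102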